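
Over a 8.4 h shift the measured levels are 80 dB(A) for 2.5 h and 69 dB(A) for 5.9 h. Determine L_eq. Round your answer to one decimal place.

L_eq = 10·log₁₀[(1/T)·Σ tᵢ·10^(Lᵢ/10)] with T = 8.4 h.
Σ tᵢ·10^(Lᵢ/10) = 2.5·10^(80/10) + 5.9·10^(69/10) = 2.969e+08.
L_eq = 10·log₁₀(2.969e+08/8.4) = 75.48 dB(A).

75.5 dB(A)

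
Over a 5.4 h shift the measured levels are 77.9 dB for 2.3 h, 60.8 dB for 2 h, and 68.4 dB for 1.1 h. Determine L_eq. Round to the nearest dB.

L_eq = 10·log₁₀[(1/T)·Σ tᵢ·10^(Lᵢ/10)] with T = 5.4 h.
Σ tᵢ·10^(Lᵢ/10) = 2.3·10^(77.9/10) + 2·10^(60.8/10) + 1.1·10^(68.4/10) = 1.518e+08.
L_eq = 10·log₁₀(1.518e+08/5.4) = 74.49 dB.

74 dB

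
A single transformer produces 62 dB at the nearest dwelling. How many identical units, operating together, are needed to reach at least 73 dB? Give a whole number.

13

Need L₁ + 10·log₁₀ N ≥ 73, i.e. log₁₀ N ≥ 1.10.
N ≥ 10^(11.0/10) = 12.589, so N = 13.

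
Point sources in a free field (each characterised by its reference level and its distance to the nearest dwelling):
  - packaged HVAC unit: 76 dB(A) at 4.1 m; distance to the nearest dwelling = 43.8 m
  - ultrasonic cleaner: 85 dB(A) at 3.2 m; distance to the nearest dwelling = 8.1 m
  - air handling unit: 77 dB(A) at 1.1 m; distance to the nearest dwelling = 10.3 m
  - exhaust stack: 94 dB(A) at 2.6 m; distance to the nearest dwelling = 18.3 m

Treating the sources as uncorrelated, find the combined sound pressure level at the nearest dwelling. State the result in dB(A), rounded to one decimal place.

Apply inverse-square spreading to bring every level to the receiver, then sum 10^(L/10).
packaged HVAC unit: 76 − 20·log₁₀(43.8/4.1) = 76 − 20.57 = 55.43 dB(A).
ultrasonic cleaner: 85 − 20·log₁₀(8.1/3.2) = 85 − 8.07 = 76.93 dB(A).
air handling unit: 77 − 20·log₁₀(10.3/1.1) = 77 − 19.43 = 57.57 dB(A).
exhaust stack: 94 − 20·log₁₀(18.3/2.6) = 94 − 16.95 = 77.05 dB(A).
Σ 10^(L/10) = 1.010e+08 → L_total = 10·log₁₀(1.010e+08) = 80.04 dB(A).

80.0 dB(A)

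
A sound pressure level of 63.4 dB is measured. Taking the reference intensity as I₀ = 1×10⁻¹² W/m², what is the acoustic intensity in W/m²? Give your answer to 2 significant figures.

2.2e-06 W/m²

L = 10·log₁₀(I/I₀) ⇒ I = I₀·10^(L/10) = 10⁻¹² × 10^6.34.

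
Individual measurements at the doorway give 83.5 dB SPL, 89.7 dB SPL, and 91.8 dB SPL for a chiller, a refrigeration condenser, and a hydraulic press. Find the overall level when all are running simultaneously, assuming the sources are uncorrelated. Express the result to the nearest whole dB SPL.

Incoherent sources combine by intensity addition: L_total = 10·log₁₀(Σ 10^(L_i/10)).
Σ 10^(L/10) = 10^(83.5/10) + 10^(89.7/10) + 10^(91.8/10) = 2.671e+09.
L_total = 10·log₁₀(2.671e+09) = 94.27 dB SPL.

94 dB SPL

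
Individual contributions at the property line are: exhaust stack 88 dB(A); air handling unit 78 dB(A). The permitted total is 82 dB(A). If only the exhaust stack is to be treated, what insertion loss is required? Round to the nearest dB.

8 dB

Fixed contribution from the other source: Σ 10^(L/10) = 10^(78/10) = 6.310e+07 (78.00 dB(A)).
To meet 82 dB(A) overall, the treated exhaust stack may contribute at most 10^(82/10) − 6.310e+07 = 9.539e+07, i.e. 79.80 dB(A).
Required insertion loss = 88 − 79.80 = 8.20 dB.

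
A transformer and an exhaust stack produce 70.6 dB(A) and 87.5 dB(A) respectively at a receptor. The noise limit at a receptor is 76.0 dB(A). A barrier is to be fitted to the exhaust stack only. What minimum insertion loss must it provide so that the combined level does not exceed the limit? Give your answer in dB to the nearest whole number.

13 dB

Everything except the exhaust stack sums to 10^(70.6/10) = 1.148e+07 in linear terms, 70.60 dB(A).
To meet 76.0 dB(A) overall, the treated exhaust stack may contribute at most 10^(76.0/10) − 1.148e+07 = 2.833e+07, i.e. 74.52 dB(A).
So the exhaust stack must be reduced from 87.5 to 74.52 dB(A): IL = 12.98 dB.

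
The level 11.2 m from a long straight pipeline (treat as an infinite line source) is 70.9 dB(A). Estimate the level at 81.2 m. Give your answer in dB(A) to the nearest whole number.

62 dB(A)

Cylindrical spreading from a line source gives a 10·log₁₀(r₂/r₁) drop.
L₂ = 70.9 − 10·log₁₀(81.2/11.2) = 70.9 − 8.603 = 62.30 dB(A).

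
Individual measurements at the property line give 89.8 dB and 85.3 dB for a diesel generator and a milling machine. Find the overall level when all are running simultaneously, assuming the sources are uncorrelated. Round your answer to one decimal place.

For uncorrelated sources the intensities add, so convert each level to linear form, sum, and take 10·log₁₀ of the total.
Σ 10^(L/10) = 10^(89.8/10) + 10^(85.3/10) = 1.294e+09.
L_total = 10·log₁₀(1.294e+09) = 91.12 dB.

91.1 dB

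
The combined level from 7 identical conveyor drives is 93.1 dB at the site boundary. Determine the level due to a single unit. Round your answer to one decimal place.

84.6 dB

For N identical incoherent sources L_total = L₁ + 10·log₁₀ N, so L₁ = 93.1 − 10·log₁₀(7) = 93.1 − 8.451.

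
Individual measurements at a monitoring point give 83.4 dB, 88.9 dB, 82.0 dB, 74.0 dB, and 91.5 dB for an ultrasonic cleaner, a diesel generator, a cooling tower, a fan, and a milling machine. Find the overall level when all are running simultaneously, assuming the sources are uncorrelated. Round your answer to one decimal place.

For uncorrelated sources the intensities add, so convert each level to linear form, sum, and take 10·log₁₀ of the total.
Σ 10^(L/10) = 10^(83.4/10) + 10^(88.9/10) + 10^(82.0/10) + 10^(74.0/10) + 10^(91.5/10) = 2.591e+09.
L_total = 10·log₁₀(2.591e+09) = 94.13 dB.

94.1 dB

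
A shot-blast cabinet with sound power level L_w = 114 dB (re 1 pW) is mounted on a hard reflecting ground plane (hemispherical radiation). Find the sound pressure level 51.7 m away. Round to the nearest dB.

72 dB

Free-field hemispherical radiation: L_p = L_w − 10·log₁₀(2π·r²), r = 51.7 m.
2π·r² = 1.679e+04 m², 10·log₁₀ of that is 42.252 dB.
L_p = 114 − 42.252 = 71.75 dB.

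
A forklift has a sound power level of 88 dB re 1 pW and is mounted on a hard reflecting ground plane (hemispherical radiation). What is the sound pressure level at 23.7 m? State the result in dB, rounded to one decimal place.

The power spreads over a hemisphere of area 2π·r², so L_p = L_w − 10·log₁₀(2π·r²).
2π·r² = 3529 m², 10·log₁₀ of that is 35.477 dB.
L_p = 88 − 35.477 = 52.52 dB.

52.5 dB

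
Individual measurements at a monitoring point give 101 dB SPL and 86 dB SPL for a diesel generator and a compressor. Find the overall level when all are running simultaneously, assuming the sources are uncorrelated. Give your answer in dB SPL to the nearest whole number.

101 dB SPL

For uncorrelated sources the intensities add, so convert each level to linear form, sum, and take 10·log₁₀ of the total.
Σ 10^(L/10) = 10^(101/10) + 10^(86/10) = 1.299e+10.
L_total = 10·log₁₀(1.299e+10) = 101.14 dB SPL.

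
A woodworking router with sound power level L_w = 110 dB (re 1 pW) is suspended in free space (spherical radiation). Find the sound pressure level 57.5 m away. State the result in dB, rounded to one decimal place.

L_p = L_w − 10·log₁₀(4π·r²) with r = 57.5 m.
4π·r² = 4.155e+04 m², 10·log₁₀ of that is 46.185 dB.
L_p = 110 − 46.185 = 63.81 dB.

63.8 dB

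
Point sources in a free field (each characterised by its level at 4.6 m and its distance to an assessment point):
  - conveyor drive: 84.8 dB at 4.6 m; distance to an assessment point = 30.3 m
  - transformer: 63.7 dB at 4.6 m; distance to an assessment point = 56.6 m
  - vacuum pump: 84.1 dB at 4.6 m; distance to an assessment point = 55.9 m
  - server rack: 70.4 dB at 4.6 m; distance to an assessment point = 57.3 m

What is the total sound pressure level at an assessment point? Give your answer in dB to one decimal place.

Propagate each source to the receiver with L = L_ref − 20·log₁₀(r/r_ref), then add intensities.
conveyor drive: 84.8 − 20·log₁₀(30.3/4.6) = 84.8 − 16.37 = 68.43 dB.
transformer: 63.7 − 20·log₁₀(56.6/4.6) = 63.7 − 21.80 = 41.90 dB.
vacuum pump: 84.1 − 20·log₁₀(55.9/4.6) = 84.1 − 21.69 = 62.41 dB.
server rack: 70.4 − 20·log₁₀(57.3/4.6) = 70.4 − 21.91 = 48.49 dB.
Σ 10^(L/10) = 8.787e+06 → L_total = 10·log₁₀(8.787e+06) = 69.44 dB.

69.4 dB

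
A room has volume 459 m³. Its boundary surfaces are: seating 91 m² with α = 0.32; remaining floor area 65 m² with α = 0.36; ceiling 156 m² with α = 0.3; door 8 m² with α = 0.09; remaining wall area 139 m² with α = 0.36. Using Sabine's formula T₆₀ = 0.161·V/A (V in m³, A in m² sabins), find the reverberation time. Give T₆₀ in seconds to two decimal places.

Summing Sᵢαᵢ: 91·0.32 + 65·0.36 + 156·0.3 + 8·0.09 + 139·0.36 = 150.08 m².
T₆₀ = 0.161 × 459 / 150.08 = 0.492 s.

0.49 s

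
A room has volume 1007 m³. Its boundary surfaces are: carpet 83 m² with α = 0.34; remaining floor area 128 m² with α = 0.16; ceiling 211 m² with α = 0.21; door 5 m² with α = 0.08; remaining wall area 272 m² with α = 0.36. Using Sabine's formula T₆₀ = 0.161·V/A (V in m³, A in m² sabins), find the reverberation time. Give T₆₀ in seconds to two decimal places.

0.85 s

Total absorption A = 83·0.34 + 128·0.16 + 211·0.21 + 5·0.08 + 272·0.36 = 191.33 m² sabins.
T₆₀ = 0.161 × 1007 / 191.33 = 0.847 s.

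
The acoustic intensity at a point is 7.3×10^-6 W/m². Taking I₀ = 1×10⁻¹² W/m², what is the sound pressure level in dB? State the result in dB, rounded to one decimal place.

I/I₀ = 7.3×10^-6/10⁻¹² = 7.3×10^6, and L = 10·log₁₀(I/I₀).
L = 10·(0.8633 + 6) = 68.63 dB.

68.6 dB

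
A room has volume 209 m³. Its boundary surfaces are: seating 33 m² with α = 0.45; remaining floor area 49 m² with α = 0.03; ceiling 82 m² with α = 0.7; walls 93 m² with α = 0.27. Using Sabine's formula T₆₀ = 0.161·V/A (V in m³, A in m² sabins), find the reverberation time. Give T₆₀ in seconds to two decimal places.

Total absorption A = 33·0.45 + 49·0.03 + 82·0.7 + 93·0.27 = 98.83 m² sabins.
T₆₀ = 0.161·V/A = 0.161·209/98.83 = 0.340 s.

0.34 s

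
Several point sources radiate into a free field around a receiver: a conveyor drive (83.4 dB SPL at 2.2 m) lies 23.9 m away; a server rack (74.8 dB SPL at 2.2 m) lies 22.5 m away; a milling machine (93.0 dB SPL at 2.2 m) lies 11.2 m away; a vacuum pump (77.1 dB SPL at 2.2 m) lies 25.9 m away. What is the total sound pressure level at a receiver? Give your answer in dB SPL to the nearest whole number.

Apply inverse-square spreading to bring every level to the receiver, then sum 10^(L/10).
conveyor drive: 83.4 − 20·log₁₀(23.9/2.2) = 83.4 − 20.72 = 62.68 dB SPL.
server rack: 74.8 − 20·log₁₀(22.5/2.2) = 74.8 − 20.20 = 54.60 dB SPL.
milling machine: 93.0 − 20·log₁₀(11.2/2.2) = 93.0 − 14.14 = 78.86 dB SPL.
vacuum pump: 77.1 − 20·log₁₀(25.9/2.2) = 77.1 − 21.42 = 55.68 dB SPL.
Σ 10^(L/10) = 7.950e+07 → L_total = 10·log₁₀(7.950e+07) = 79.00 dB SPL.

79 dB SPL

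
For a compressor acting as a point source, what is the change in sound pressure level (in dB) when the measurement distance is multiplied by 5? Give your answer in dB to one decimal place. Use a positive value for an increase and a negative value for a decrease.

-14.0 dB

A point source loses 6 dB per doubling of distance; generally ΔL = −20·log₁₀(r₂/r₁).
ΔL = −20·log₁₀(5) = -13.98 dB.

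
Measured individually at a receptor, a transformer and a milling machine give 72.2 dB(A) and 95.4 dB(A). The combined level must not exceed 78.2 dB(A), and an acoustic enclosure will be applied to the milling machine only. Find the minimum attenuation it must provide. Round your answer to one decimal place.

Everything except the milling machine sums to 10^(72.2/10) = 1.660e+07 in linear terms, 72.20 dB(A).
The limit corresponds to 10^(78.2/10) = 6.607e+07; subtracting the fixed part leaves 4.947e+07 for the milling machine, i.e. 76.94 dB(A).
Required insertion loss = 95.4 − 76.94 = 18.46 dB.

18.5 dB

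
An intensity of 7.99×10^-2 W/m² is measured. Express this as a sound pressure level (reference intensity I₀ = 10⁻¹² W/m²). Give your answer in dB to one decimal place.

Dividing by I₀ shifts the exponent by 12: I/I₀ = 7.99×10^10.
L = 10·(0.9025 + 10) = 109.03 dB.

109.0 dB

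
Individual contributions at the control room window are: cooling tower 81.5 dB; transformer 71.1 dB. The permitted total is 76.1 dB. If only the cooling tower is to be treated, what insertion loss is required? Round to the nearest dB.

7 dB

Fixed contribution from the other source: Σ 10^(L/10) = 10^(71.1/10) = 1.288e+07 (71.10 dB).
To meet 76.1 dB overall, the treated cooling tower may contribute at most 10^(76.1/10) − 1.288e+07 = 2.786e+07, i.e. 74.45 dB.
Required insertion loss = 81.5 − 74.45 = 7.05 dB.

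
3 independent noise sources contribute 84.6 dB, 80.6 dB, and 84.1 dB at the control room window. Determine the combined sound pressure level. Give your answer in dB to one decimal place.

88.2 dB

For uncorrelated sources the intensities add, so convert each level to linear form, sum, and take 10·log₁₀ of the total.
Σ 10^(L/10) = 10^(84.6/10) + 10^(80.6/10) + 10^(84.1/10) = 6.603e+08.
L_total = 10·log₁₀(6.603e+08) = 88.20 dB.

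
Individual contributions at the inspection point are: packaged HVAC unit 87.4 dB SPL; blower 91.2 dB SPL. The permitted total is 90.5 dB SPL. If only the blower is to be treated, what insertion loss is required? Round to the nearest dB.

Everything except the blower sums to 10^(87.4/10) = 5.495e+08 in linear terms, 87.40 dB SPL.
The limit corresponds to 10^(90.5/10) = 1.122e+09; subtracting the fixed part leaves 5.725e+08 for the blower, i.e. 87.58 dB SPL.
So the blower must be reduced from 91.2 to 87.58 dB SPL: IL = 3.62 dB.

4 dB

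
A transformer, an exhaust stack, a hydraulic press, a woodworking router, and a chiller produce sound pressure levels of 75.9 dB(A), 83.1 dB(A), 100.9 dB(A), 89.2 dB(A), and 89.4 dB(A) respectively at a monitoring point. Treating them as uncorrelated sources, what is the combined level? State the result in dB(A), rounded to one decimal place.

101.5 dB(A)

Incoherent sources combine by intensity addition: L_total = 10·log₁₀(Σ 10^(L_i/10)).
Σ 10^(L/10) = 10^(75.9/10) + 10^(83.1/10) + 10^(100.9/10) + 10^(89.2/10) + 10^(89.4/10) = 1.425e+10.
L_total = 10·log₁₀(1.425e+10) = 101.54 dB(A).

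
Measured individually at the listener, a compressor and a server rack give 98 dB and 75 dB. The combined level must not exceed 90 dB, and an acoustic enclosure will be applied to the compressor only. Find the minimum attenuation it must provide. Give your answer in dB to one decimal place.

The untreated sources together contribute 10^(75/10) = 3.162e+07, i.e. 75.00 dB.
To meet 90 dB overall, the treated compressor may contribute at most 10^(90/10) − 3.162e+07 = 9.684e+08, i.e. 89.86 dB.
Required insertion loss = 98 − 89.86 = 8.14 dB.

8.1 dB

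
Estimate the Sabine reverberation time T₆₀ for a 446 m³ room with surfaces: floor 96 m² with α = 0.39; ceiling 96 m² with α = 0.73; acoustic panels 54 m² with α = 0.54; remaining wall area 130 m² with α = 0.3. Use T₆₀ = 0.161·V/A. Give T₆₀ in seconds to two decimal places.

Total absorption A = 96·0.39 + 96·0.73 + 54·0.54 + 130·0.3 = 175.68 m² sabins.
T₆₀ = 0.161·V/A = 0.161·446/175.68 = 0.409 s.

0.41 s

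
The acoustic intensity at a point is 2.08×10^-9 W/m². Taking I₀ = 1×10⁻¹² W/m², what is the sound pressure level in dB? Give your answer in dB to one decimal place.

I/I₀ = 2.08×10^-9/10⁻¹² = 2.08×10^3, and L = 10·log₁₀(I/I₀).
L = 10·(0.3181 + 3) = 33.18 dB.

33.2 dB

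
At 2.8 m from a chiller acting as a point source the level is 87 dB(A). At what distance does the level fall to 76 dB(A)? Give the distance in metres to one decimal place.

For a point source L₁ − L₂ = 20·log₁₀(r₂/r₁), so r₂ = r₁·10^((L₁−L₂)/20).
r₂ = 2.8·10^((87−76)/20) = 2.8·10^(11.0/20) = 9.93 m.

9.9 m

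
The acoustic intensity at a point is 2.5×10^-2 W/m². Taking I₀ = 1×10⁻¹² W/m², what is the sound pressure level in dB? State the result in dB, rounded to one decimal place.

L = 10·log₁₀(I/I₀) = 10·log₁₀(2.5×10^-2/10⁻¹²) = 10·log₁₀(2.5×10^10).
L = 10·(0.3979 + 10) = 103.98 dB.

104.0 dB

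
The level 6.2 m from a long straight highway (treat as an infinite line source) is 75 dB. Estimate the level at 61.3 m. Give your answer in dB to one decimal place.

Line-source attenuation: ΔL = 10·log₁₀(r₂/r₁) = 10·log₁₀(61.3/6.2) = 9.951 dB.
L₂ = 75 − 10·log₁₀(61.3/6.2) = 75 − 9.951 = 65.05 dB.

65.0 dB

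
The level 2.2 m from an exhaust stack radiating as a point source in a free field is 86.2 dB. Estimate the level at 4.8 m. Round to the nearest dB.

Spherical spreading from a point source gives a 20·log₁₀(r₂/r₁) drop.
L₂ = 86.2 − 20·log₁₀(4.8/2.2) = 86.2 − 6.776 = 79.42 dB.

79 dB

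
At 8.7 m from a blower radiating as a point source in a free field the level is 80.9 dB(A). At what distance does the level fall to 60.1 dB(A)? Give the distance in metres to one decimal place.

The 20.8 dB drop corresponds to a distance ratio of 10^(20.8/20) for a point source.
r₂ = 8.7·10^((80.9−60.1)/20) = 8.7·10^(20.8/20) = 95.39 m.

95.4 m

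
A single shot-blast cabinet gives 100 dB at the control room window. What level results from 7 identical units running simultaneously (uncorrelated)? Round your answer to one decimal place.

108.5 dB

L_total = L₁ + 10·log₁₀ N for N identical incoherent sources.
L_total = 100 + 10·log₁₀(7) = 100 + 8.451 = 108.45 dB.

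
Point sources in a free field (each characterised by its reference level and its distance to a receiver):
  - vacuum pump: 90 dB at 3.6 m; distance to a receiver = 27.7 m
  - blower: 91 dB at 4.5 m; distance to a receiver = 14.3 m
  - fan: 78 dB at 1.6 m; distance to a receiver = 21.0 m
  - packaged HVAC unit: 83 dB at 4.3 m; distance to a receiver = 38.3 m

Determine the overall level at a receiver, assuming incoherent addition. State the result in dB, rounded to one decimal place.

Apply inverse-square spreading to bring every level to the receiver, then sum 10^(L/10).
vacuum pump: 90 − 20·log₁₀(27.7/3.6) = 90 − 17.72 = 72.28 dB.
blower: 91 − 20·log₁₀(14.3/4.5) = 91 − 10.04 = 80.96 dB.
fan: 78 − 20·log₁₀(21.0/1.6) = 78 − 22.36 = 55.64 dB.
packaged HVAC unit: 83 − 20·log₁₀(38.3/4.3) = 83 − 18.99 = 64.01 dB.
Σ 10^(L/10) = 1.444e+08 → L_total = 10·log₁₀(1.444e+08) = 81.60 dB.

81.6 dB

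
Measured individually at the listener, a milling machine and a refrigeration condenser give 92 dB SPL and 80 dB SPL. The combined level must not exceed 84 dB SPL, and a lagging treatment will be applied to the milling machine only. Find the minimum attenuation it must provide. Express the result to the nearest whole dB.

10 dB

Everything except the milling machine sums to 10^(80/10) = 1.000e+08 in linear terms, 80.00 dB SPL.
The limit corresponds to 10^(84/10) = 2.512e+08; subtracting the fixed part leaves 1.512e+08 for the milling machine, i.e. 81.80 dB SPL.
Required insertion loss = 92 − 81.80 = 10.20 dB.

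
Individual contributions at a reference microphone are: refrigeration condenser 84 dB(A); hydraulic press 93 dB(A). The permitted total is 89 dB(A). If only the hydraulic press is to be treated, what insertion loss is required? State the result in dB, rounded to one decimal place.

5.7 dB

Everything except the hydraulic press sums to 10^(84/10) = 2.512e+08 in linear terms, 84.00 dB(A).
To meet 89 dB(A) overall, the treated hydraulic press may contribute at most 10^(89/10) − 2.512e+08 = 5.431e+08, i.e. 87.35 dB(A).
Required insertion loss = 93 − 87.35 = 5.65 dB.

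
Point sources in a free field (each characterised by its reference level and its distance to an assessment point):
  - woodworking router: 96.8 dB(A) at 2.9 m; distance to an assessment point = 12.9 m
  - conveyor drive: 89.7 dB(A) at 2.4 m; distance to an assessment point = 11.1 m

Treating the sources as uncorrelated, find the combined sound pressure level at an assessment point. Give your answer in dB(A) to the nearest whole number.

85 dB(A)

Apply inverse-square spreading to bring every level to the receiver, then sum 10^(L/10).
woodworking router: 96.8 − 20·log₁₀(12.9/2.9) = 96.8 − 12.96 = 83.84 dB(A).
conveyor drive: 89.7 − 20·log₁₀(11.1/2.4) = 89.7 − 13.30 = 76.40 dB(A).
Σ 10^(L/10) = 2.855e+08 → L_total = 10·log₁₀(2.855e+08) = 84.56 dB(A).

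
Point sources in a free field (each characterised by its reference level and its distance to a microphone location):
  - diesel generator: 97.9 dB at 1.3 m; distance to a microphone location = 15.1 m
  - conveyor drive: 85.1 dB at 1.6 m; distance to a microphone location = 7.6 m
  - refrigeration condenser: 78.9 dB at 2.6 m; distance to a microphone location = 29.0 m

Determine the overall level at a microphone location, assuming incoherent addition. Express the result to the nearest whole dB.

78 dB

First find each source's level at the receiver (point-source: −20·log₁₀(r/r_ref)), then combine on an intensity basis.
diesel generator: 97.9 − 20·log₁₀(15.1/1.3) = 97.9 − 21.30 = 76.60 dB.
conveyor drive: 85.1 − 20·log₁₀(7.6/1.6) = 85.1 − 13.53 = 71.57 dB.
refrigeration condenser: 78.9 − 20·log₁₀(29.0/2.6) = 78.9 − 20.95 = 57.95 dB.
Σ 10^(L/10) = 6.067e+07 → L_total = 10·log₁₀(6.067e+07) = 77.83 dB.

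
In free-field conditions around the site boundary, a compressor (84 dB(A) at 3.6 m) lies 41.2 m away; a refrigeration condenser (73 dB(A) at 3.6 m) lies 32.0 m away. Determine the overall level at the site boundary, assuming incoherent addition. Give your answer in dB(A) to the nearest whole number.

First find each source's level at the receiver (point-source: −20·log₁₀(r/r_ref)), then combine on an intensity basis.
compressor: 84 − 20·log₁₀(41.2/3.6) = 84 − 21.17 = 62.83 dB(A).
refrigeration condenser: 73 − 20·log₁₀(32.0/3.6) = 73 − 18.98 = 54.02 dB(A).
Σ 10^(L/10) = 2.170e+06 → L_total = 10·log₁₀(2.170e+06) = 63.37 dB(A).

63 dB(A)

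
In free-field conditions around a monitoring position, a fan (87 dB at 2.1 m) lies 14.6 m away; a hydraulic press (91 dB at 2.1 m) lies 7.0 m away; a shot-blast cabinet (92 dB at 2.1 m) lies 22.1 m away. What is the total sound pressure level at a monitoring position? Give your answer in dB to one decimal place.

First find each source's level at the receiver (point-source: −20·log₁₀(r/r_ref)), then combine on an intensity basis.
fan: 87 − 20·log₁₀(14.6/2.1) = 87 − 16.84 = 70.16 dB.
hydraulic press: 91 − 20·log₁₀(7.0/2.1) = 91 − 10.46 = 80.54 dB.
shot-blast cabinet: 92 − 20·log₁₀(22.1/2.1) = 92 − 20.44 = 71.56 dB.
Σ 10^(L/10) = 1.380e+08 → L_total = 10·log₁₀(1.380e+08) = 81.40 dB.

81.4 dB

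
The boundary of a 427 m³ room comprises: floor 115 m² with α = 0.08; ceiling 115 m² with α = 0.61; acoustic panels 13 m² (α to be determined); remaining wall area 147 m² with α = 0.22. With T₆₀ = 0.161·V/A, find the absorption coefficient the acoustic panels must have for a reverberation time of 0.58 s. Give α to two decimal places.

0.53

From T₆₀ = 0.161·V/A, the target T₆₀ = 0.58 s needs A = 0.161·427/0.58 = 118.53 m².
Absorption from the other surfaces = 115·0.08 + 115·0.61 + 147·0.22 = 111.69 m², so the acoustic panels must supply 6.84 m² over 13 m².
α = 6.84/13 = 0.526.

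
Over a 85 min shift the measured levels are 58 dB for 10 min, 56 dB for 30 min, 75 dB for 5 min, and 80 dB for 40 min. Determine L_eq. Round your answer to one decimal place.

The energy average is taken in the linear domain: L_eq = 10·log₁₀[(Σ tᵢ·10^(Lᵢ/10))/T], T = 85 min.
Σ tᵢ·10^(Lᵢ/10) = 10·10^(58/10) + 30·10^(56/10) + 5·10^(75/10) + 40·10^(80/10) = 4.176e+09.
L_eq = 10·log₁₀(4.176e+09/85) = 76.91 dB.

76.9 dB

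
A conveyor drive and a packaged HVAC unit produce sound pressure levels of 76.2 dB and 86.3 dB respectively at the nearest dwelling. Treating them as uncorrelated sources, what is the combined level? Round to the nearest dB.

Incoherent sources combine by intensity addition: L_total = 10·log₁₀(Σ 10^(L_i/10)).
Σ 10^(L/10) = 10^(76.2/10) + 10^(86.3/10) = 4.683e+08.
L_total = 10·log₁₀(4.683e+08) = 86.70 dB.

87 dB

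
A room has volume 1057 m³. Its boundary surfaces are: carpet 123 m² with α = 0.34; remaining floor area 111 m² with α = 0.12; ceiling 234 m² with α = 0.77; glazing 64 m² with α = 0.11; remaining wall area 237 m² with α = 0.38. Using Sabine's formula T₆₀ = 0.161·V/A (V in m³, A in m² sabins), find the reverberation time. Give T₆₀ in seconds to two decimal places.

Summing Sᵢαᵢ: 123·0.34 + 111·0.12 + 234·0.77 + 64·0.11 + 237·0.38 = 332.42 m².
T₆₀ = 0.161·V/A = 0.161·1057/332.42 = 0.512 s.

0.51 s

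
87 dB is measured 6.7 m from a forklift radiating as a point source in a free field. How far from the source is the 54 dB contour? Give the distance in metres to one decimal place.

For a point source L₁ − L₂ = 20·log₁₀(r₂/r₁), so r₂ = r₁·10^((L₁−L₂)/20).
r₂ = 6.7·10^((87−54)/20) = 6.7·10^(33.0/20) = 299.28 m.

299.3 m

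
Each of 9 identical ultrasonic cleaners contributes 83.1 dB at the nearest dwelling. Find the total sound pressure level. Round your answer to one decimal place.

With 9 equal, uncorrelated contributions the intensity is 9× that of one unit, giving a rise of 10·log₁₀ 9.
L_total = 83.1 + 10·log₁₀(9) = 83.1 + 9.542 = 92.64 dB.

92.6 dB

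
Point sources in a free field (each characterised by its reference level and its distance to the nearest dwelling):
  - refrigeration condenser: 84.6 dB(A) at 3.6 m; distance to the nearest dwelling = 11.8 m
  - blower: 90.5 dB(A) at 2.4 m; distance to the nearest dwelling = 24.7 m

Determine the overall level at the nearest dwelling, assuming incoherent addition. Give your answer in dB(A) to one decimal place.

Propagate each source to the receiver with L = L_ref − 20·log₁₀(r/r_ref), then add intensities.
refrigeration condenser: 84.6 − 20·log₁₀(11.8/3.6) = 84.6 − 10.31 = 74.29 dB(A).
blower: 90.5 − 20·log₁₀(24.7/2.4) = 90.5 − 20.25 = 70.25 dB(A).
Σ 10^(L/10) = 3.744e+07 → L_total = 10·log₁₀(3.744e+07) = 75.73 dB(A).

75.7 dB(A)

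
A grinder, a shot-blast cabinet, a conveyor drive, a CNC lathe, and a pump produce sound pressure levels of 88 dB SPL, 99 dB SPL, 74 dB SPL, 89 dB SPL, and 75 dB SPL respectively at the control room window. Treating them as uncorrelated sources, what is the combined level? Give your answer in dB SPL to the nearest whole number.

Incoherent sources combine by intensity addition: L_total = 10·log₁₀(Σ 10^(L_i/10)).
Σ 10^(L/10) = 10^(88/10) + 10^(99/10) + 10^(74/10) + 10^(89/10) + 10^(75/10) = 9.425e+09.
L_total = 10·log₁₀(9.425e+09) = 99.74 dB SPL.

100 dB SPL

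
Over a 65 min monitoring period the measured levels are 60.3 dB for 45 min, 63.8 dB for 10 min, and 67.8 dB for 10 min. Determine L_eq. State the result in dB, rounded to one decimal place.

63.1 dB

Weight each interval's intensity by its duration and average over T = 65 min:
Σ tᵢ·10^(Lᵢ/10) = 45·10^(60.3/10) + 10·10^(63.8/10) + 10·10^(67.8/10) = 1.325e+08.
L_eq = 10·log₁₀(1.325e+08/65) = 63.09 dB.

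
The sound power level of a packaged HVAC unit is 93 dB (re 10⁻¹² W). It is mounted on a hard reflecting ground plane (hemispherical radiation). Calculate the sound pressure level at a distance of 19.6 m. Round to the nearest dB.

59 dB

Free-field hemispherical radiation: L_p = L_w − 10·log₁₀(2π·r²), r = 19.6 m.
2π·r² = 2414 m², 10·log₁₀ of that is 33.827 dB.
L_p = 93 − 33.827 = 59.17 dB.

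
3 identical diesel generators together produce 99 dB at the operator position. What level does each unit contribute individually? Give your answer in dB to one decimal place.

3 equal contributions raise the level by 10·log₁₀ 3 = 4.771 dB, so each unit alone gives 99 − 4.771.

94.2 dB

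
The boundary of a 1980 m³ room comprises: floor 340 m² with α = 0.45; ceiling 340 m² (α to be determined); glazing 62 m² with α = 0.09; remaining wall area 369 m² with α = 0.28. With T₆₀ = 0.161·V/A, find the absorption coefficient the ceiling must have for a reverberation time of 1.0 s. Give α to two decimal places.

0.17

From T₆₀ = 0.161·V/A, the target T₆₀ = 1.0 s needs A = 0.161·1980/1.0 = 318.78 m².
Absorption from the other surfaces = 340·0.45 + 62·0.09 + 369·0.28 = 261.90 m², so the ceiling must supply 56.88 m² over 340 m².
α = 56.88/340 = 0.167.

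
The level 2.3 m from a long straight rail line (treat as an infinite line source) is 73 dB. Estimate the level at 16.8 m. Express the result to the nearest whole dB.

64 dB

For a line source, L₂ = L₁ − 10·log₁₀(r₂/r₁).
L₂ = 73 − 10·log₁₀(16.8/2.3) = 73 − 8.636 = 64.36 dB.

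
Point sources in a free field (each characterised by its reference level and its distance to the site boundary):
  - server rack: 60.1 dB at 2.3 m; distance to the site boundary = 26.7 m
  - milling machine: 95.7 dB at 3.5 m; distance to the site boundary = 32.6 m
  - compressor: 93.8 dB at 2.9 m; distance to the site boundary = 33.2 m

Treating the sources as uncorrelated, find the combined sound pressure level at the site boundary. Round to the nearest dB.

78 dB

Apply inverse-square spreading to bring every level to the receiver, then sum 10^(L/10).
server rack: 60.1 − 20·log₁₀(26.7/2.3) = 60.1 − 21.30 = 38.80 dB.
milling machine: 95.7 − 20·log₁₀(32.6/3.5) = 95.7 − 19.38 = 76.32 dB.
compressor: 93.8 − 20·log₁₀(33.2/2.9) = 93.8 − 21.17 = 72.63 dB.
Σ 10^(L/10) = 6.114e+07 → L_total = 10·log₁₀(6.114e+07) = 77.86 dB.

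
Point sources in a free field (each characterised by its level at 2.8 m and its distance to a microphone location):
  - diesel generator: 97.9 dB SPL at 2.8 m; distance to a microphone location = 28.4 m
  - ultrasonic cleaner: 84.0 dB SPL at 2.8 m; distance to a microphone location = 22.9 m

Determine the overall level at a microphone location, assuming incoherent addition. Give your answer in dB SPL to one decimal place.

Apply inverse-square spreading to bring every level to the receiver, then sum 10^(L/10).
diesel generator: 97.9 − 20·log₁₀(28.4/2.8) = 97.9 − 20.12 = 77.78 dB SPL.
ultrasonic cleaner: 84.0 − 20·log₁₀(22.9/2.8) = 84.0 − 18.25 = 65.75 dB SPL.
Σ 10^(L/10) = 6.369e+07 → L_total = 10·log₁₀(6.369e+07) = 78.04 dB SPL.

78.0 dB SPL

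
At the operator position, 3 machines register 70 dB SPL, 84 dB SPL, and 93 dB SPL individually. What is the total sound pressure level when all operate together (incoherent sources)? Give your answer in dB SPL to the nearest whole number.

Incoherent sources combine by intensity addition: L_total = 10·log₁₀(Σ 10^(L_i/10)).
Σ 10^(L/10) = 10^(70/10) + 10^(84/10) + 10^(93/10) = 2.256e+09.
L_total = 10·log₁₀(2.256e+09) = 93.53 dB SPL.

94 dB SPL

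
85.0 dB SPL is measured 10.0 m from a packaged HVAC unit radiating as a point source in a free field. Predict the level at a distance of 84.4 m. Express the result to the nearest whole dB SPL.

66 dB SPL

For a point source, L₂ = L₁ − 20·log₁₀(r₂/r₁).
L₂ = 85.0 − 20·log₁₀(84.4/10.0) = 85.0 − 18.527 = 66.47 dB SPL.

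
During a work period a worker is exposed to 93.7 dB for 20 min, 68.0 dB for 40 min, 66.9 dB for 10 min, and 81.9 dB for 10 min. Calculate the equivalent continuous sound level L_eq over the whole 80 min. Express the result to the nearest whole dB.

88 dB

L_eq = 10·log₁₀[(1/T)·Σ tᵢ·10^(Lᵢ/10)] with T = 80 min.
Σ tᵢ·10^(Lᵢ/10) = 20·10^(93.7/10) + 40·10^(68.0/10) + 10·10^(66.9/10) + 10·10^(81.9/10) = 4.873e+10.
L_eq = 10·log₁₀(4.873e+10/80) = 87.85 dB.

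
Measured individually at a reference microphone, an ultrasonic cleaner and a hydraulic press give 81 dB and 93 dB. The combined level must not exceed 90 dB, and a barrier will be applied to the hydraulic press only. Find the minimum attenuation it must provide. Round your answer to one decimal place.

3.6 dB

The untreated sources together contribute 10^(81/10) = 1.259e+08, i.e. 81.00 dB.
To meet 90 dB overall, the treated hydraulic press may contribute at most 10^(90/10) − 1.259e+08 = 8.741e+08, i.e. 89.42 dB.
So the hydraulic press must be reduced from 93 to 89.42 dB: IL = 3.58 dB.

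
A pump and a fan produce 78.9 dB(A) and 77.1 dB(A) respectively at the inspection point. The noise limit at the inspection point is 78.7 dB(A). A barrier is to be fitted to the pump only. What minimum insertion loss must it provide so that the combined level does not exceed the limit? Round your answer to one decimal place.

Everything except the pump sums to 10^(77.1/10) = 5.129e+07 in linear terms, 77.10 dB(A).
To meet 78.7 dB(A) overall, the treated pump may contribute at most 10^(78.7/10) − 5.129e+07 = 2.284e+07, i.e. 73.59 dB(A).
So the pump must be reduced from 78.9 to 73.59 dB(A): IL = 5.31 dB.

5.3 dB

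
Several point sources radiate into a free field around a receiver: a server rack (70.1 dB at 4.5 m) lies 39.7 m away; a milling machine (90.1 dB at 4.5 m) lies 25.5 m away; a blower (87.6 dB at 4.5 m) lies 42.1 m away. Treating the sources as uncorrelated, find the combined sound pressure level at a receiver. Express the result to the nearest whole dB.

First find each source's level at the receiver (point-source: −20·log₁₀(r/r_ref)), then combine on an intensity basis.
server rack: 70.1 − 20·log₁₀(39.7/4.5) = 70.1 − 18.91 = 51.19 dB.
milling machine: 90.1 − 20·log₁₀(25.5/4.5) = 90.1 − 15.07 = 75.03 dB.
blower: 87.6 − 20·log₁₀(42.1/4.5) = 87.6 − 19.42 = 68.18 dB.
Σ 10^(L/10) = 3.857e+07 → L_total = 10·log₁₀(3.857e+07) = 75.86 dB.

76 dB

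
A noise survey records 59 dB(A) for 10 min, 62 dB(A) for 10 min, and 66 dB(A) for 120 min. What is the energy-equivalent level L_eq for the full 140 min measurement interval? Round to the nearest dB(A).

66 dB(A)

L_eq = 10·log₁₀[(1/T)·Σ tᵢ·10^(Lᵢ/10)] with T = 140 min.
Σ tᵢ·10^(Lᵢ/10) = 10·10^(59/10) + 10·10^(62/10) + 120·10^(66/10) = 5.015e+08.
L_eq = 10·log₁₀(5.015e+08/140) = 65.54 dB(A).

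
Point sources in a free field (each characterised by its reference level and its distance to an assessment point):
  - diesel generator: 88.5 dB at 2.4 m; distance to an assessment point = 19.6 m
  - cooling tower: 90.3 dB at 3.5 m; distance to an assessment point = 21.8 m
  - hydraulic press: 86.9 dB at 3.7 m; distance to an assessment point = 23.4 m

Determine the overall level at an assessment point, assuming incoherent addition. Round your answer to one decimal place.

First find each source's level at the receiver (point-source: −20·log₁₀(r/r_ref)), then combine on an intensity basis.
diesel generator: 88.5 − 20·log₁₀(19.6/2.4) = 88.5 − 18.24 = 70.26 dB.
cooling tower: 90.3 − 20·log₁₀(21.8/3.5) = 90.3 − 15.89 = 74.41 dB.
hydraulic press: 86.9 − 20·log₁₀(23.4/3.7) = 86.9 − 16.02 = 70.88 dB.
Σ 10^(L/10) = 5.048e+07 → L_total = 10·log₁₀(5.048e+07) = 77.03 dB.

77.0 dB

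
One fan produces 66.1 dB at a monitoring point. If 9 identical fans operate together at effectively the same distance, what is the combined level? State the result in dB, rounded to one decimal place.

75.6 dB

N identical incoherent sources raise the level by 10·log₁₀ N.
L_total = 66.1 + 10·log₁₀(9) = 66.1 + 9.542 = 75.64 dB.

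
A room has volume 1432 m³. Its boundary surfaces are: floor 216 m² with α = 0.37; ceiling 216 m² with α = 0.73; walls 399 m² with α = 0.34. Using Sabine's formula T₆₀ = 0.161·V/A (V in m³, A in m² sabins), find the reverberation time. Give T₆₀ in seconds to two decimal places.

0.62 s

A = Σ Sᵢαᵢ = 216·0.37 + 216·0.73 + 399·0.34 = 373.26 m².
T₆₀ = 0.161 × 1432 / 373.26 = 0.618 s.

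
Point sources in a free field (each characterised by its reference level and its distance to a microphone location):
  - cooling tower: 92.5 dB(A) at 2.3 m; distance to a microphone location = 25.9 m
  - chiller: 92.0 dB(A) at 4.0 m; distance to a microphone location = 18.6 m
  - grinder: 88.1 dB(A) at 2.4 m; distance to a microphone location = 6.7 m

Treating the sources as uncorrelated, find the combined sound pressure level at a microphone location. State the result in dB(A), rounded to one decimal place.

82.3 dB(A)

Apply inverse-square spreading to bring every level to the receiver, then sum 10^(L/10).
cooling tower: 92.5 − 20·log₁₀(25.9/2.3) = 92.5 − 21.03 = 71.47 dB(A).
chiller: 92.0 − 20·log₁₀(18.6/4.0) = 92.0 − 13.35 = 78.65 dB(A).
grinder: 88.1 − 20·log₁₀(6.7/2.4) = 88.1 − 8.92 = 79.18 dB(A).
Σ 10^(L/10) = 1.702e+08 → L_total = 10·log₁₀(1.702e+08) = 82.31 dB(A).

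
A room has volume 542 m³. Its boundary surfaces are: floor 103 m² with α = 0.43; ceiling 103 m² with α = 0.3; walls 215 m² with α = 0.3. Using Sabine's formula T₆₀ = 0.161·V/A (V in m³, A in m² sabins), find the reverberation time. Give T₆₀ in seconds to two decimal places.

0.62 s

A = Σ Sᵢαᵢ = 103·0.43 + 103·0.3 + 215·0.3 = 139.69 m².
T₆₀ = 0.161·V/A = 0.161·542/139.69 = 0.625 s.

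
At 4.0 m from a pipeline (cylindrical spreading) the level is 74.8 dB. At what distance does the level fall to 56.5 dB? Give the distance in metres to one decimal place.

The 18.3 dB drop corresponds to a distance ratio of 10^(18.3/10) for a line source.
r₂ = 4.0·10^((74.8−56.5)/10) = 4.0·10^(18.3/10) = 270.43 m.

270.4 m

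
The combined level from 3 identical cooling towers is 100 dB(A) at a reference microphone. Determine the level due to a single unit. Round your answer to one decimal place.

95.2 dB(A)

3 equal contributions raise the level by 10·log₁₀ 3 = 4.771 dB, so each unit alone gives 100 − 4.771.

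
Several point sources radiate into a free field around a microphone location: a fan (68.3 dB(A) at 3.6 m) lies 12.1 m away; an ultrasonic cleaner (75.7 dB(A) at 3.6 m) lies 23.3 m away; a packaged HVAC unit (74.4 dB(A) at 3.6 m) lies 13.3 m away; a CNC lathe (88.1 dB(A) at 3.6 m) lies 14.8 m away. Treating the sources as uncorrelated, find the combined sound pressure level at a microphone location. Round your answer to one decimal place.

76.2 dB(A)

First find each source's level at the receiver (point-source: −20·log₁₀(r/r_ref)), then combine on an intensity basis.
fan: 68.3 − 20·log₁₀(12.1/3.6) = 68.3 − 10.53 = 57.77 dB(A).
ultrasonic cleaner: 75.7 − 20·log₁₀(23.3/3.6) = 75.7 − 16.22 = 59.48 dB(A).
packaged HVAC unit: 74.4 − 20·log₁₀(13.3/3.6) = 74.4 − 11.35 = 63.05 dB(A).
CNC lathe: 88.1 − 20·log₁₀(14.8/3.6) = 88.1 − 12.28 = 75.82 dB(A).
Σ 10^(L/10) = 4.170e+07 → L_total = 10·log₁₀(4.170e+07) = 76.20 dB(A).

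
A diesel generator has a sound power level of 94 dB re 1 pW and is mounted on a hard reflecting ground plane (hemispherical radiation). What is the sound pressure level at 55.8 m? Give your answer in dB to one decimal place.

The power spreads over a hemisphere of area 2π·r², so L_p = L_w − 10·log₁₀(2π·r²).
2π·r² = 1.956e+04 m², 10·log₁₀ of that is 42.914 dB.
L_p = 94 − 42.914 = 51.09 dB.

51.1 dB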